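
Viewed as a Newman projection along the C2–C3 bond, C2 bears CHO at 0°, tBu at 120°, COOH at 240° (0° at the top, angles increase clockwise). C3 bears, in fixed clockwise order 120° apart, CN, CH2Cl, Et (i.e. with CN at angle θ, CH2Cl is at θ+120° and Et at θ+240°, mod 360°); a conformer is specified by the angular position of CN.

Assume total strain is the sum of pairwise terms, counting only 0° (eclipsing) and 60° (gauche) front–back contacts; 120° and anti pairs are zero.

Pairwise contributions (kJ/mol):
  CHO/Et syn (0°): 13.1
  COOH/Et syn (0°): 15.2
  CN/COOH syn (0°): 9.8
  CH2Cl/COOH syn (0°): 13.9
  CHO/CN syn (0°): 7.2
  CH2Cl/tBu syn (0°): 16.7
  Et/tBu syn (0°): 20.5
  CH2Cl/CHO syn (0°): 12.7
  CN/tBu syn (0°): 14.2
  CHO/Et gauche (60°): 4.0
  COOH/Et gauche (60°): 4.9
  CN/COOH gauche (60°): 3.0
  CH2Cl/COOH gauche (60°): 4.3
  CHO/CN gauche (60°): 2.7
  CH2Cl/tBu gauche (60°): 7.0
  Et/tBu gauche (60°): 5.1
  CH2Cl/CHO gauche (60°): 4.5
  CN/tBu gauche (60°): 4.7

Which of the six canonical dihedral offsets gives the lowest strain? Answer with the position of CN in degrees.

180°

CN at 0° is eclipsed. CHO at 0° is eclipsed with CN at 0° (7.2); tBu at 120° is eclipsed with CH2Cl at 120° (16.7); COOH at 240° is eclipsed with Et at 240° (15.2). Total 39.1 kJ/mol.
CN at 60° is staggered. CHO at 0° is gauche with CN at 60° (2.7); CHO at 0° is gauche with Et at 300° (4.0); tBu at 120° is gauche with CN at 60° (4.7); tBu at 120° is gauche with CH2Cl at 180° (7.0); COOH at 240° is gauche with CH2Cl at 180° (4.3); COOH at 240° is gauche with Et at 300° (4.9). Total 27.6 kJ/mol.
CN at 120° is eclipsed. CHO at 0° is eclipsed with Et at 0° (13.1); tBu at 120° is eclipsed with CN at 120° (14.2); COOH at 240° is eclipsed with CH2Cl at 240° (13.9). Total 41.2 kJ/mol.
CN at 180° is staggered. CHO at 0° is gauche with CH2Cl at 300° (4.5); CHO at 0° is gauche with Et at 60° (4.0); tBu at 120° is gauche with CN at 180° (4.7); tBu at 120° is gauche with Et at 60° (5.1); COOH at 240° is gauche with CN at 180° (3.0); COOH at 240° is gauche with CH2Cl at 300° (4.3). Total 25.6 kJ/mol.
CN at 240° is eclipsed. CHO at 0° is eclipsed with CH2Cl at 0° (12.7); tBu at 120° is eclipsed with Et at 120° (20.5); COOH at 240° is eclipsed with CN at 240° (9.8). Total 43.0 kJ/mol.
CN at 300° is staggered. CHO at 0° is gauche with CN at 300° (2.7); CHO at 0° is gauche with CH2Cl at 60° (4.5); tBu at 120° is gauche with CH2Cl at 60° (7.0); tBu at 120° is gauche with Et at 180° (5.1); COOH at 240° is gauche with CN at 300° (3.0); COOH at 240° is gauche with Et at 180° (4.9). Total 27.2 kJ/mol.
The minimum (25.6 kJ/mol) occurs with CN at 180°.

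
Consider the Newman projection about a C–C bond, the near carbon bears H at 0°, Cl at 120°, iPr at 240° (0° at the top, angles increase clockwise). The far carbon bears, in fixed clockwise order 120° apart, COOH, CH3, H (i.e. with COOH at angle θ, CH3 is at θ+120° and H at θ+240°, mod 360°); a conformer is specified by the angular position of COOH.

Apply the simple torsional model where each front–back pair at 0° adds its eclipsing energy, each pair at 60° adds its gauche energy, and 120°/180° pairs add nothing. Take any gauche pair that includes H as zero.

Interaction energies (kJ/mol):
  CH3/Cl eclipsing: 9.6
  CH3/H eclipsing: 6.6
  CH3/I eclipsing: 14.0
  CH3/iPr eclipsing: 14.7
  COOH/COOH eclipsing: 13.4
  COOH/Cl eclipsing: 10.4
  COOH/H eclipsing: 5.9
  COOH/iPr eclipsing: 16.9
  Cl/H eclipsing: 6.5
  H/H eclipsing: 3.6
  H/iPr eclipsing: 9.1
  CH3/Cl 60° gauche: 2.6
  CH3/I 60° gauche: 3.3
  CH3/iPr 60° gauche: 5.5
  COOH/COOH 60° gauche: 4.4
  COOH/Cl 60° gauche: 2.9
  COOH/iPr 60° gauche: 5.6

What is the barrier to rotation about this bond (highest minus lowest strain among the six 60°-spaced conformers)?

COOH at 0° is eclipsed. H at 0° is eclipsed with COOH at 0° (5.9); Cl at 120° is eclipsed with CH3 at 120° (9.6); iPr at 240° is eclipsed with H at 240° (9.1). Total 24.6 kJ/mol.
COOH at 60° is staggered. Cl at 120° is gauche with COOH at 60° (2.9); Cl at 120° is gauche with CH3 at 180° (2.6); iPr at 240° is gauche with CH3 at 180° (5.5). Total 11.0 kJ/mol.
COOH at 120° is eclipsed. H at 0° is eclipsed with H at 0° (3.6); Cl at 120° is eclipsed with COOH at 120° (10.4); iPr at 240° is eclipsed with CH3 at 240° (14.7). Total 28.7 kJ/mol.
COOH at 180° is staggered. Cl at 120° is gauche with COOH at 180° (2.9); iPr at 240° is gauche with COOH at 180° (5.6); iPr at 240° is gauche with CH3 at 300° (5.5). Total 14.0 kJ/mol.
COOH at 240° is eclipsed. H at 0° is eclipsed with CH3 at 0° (6.6); Cl at 120° is eclipsed with H at 120° (6.5); iPr at 240° is eclipsed with COOH at 240° (16.9). Total 30.0 kJ/mol.
COOH at 300° is staggered. Cl at 120° is gauche with CH3 at 60° (2.6); iPr at 240° is gauche with COOH at 300° (5.6). Total 8.2 kJ/mol.
Max at 240° (30.0 kJ/mol), min at 300° (8.2 kJ/mol); barrier = 21.8 kJ/mol.

21.8 kJ/mol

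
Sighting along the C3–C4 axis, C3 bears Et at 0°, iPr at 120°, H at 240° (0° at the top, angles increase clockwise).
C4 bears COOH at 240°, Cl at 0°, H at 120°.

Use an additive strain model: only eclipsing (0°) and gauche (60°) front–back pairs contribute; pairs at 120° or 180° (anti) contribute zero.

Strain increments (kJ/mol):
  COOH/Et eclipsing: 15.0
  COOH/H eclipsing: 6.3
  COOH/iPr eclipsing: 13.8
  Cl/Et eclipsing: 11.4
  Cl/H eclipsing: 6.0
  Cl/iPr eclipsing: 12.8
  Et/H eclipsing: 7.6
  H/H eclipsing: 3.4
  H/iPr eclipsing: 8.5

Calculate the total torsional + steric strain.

26.2 kJ/mol

This conformer (eclipsed): Et–Cl eclipsed, iPr–H eclipsed, H–COOH eclipsed; 11.4 + 8.5 + 6.3 = 26.2 kJ/mol.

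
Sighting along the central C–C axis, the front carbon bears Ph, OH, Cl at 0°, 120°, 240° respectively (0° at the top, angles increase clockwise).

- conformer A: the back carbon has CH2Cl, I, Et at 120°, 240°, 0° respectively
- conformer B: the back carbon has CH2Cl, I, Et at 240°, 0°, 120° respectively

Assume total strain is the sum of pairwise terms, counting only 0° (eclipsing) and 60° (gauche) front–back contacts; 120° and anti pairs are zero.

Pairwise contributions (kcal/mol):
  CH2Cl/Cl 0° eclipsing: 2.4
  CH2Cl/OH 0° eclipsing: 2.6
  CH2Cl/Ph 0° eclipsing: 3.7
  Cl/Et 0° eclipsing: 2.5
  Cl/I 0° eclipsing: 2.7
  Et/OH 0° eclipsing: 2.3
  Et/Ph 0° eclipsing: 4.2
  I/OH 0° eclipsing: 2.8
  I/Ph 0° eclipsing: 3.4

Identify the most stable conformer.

B

A (eclipsed): Ph(0°)/Et(0°) eclipsed 4.2; OH(120°)/CH2Cl(120°) eclipsed 2.6; Cl(240°)/I(240°) eclipsed 2.7 → 9.5 kcal/mol.
B (eclipsed): Ph(0°)/I(0°) eclipsed 3.4; OH(120°)/Et(120°) eclipsed 2.3; Cl(240°)/CH2Cl(240°) eclipsed 2.4 → 8.1 kcal/mol.
B has the lowest total (8.1 kcal/mol).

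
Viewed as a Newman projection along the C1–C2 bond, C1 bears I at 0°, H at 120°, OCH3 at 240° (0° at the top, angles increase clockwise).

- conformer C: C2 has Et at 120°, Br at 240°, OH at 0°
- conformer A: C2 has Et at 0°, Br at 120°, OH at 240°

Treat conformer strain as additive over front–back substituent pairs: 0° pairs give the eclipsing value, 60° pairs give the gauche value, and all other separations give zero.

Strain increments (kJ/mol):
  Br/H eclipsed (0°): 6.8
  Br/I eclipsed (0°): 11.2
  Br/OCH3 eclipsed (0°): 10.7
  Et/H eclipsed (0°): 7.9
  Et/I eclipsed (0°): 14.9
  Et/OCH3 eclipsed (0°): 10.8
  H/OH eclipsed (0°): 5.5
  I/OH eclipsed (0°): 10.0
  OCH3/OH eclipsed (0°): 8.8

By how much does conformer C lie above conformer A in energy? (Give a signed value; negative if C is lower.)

C (eclipsed): I–OH eclipsed, H–Et eclipsed, OCH3–Br eclipsed; 10.0 + 7.9 + 10.7 = 28.6 kJ/mol.
A (eclipsed): I–Et eclipsed, H–Br eclipsed, OCH3–OH eclipsed; 14.9 + 6.8 + 8.8 = 30.5 kJ/mol.
E(C) − E(A) = 28.6 − 30.5 = -1.9 kJ/mol.

-1.9 kJ/mol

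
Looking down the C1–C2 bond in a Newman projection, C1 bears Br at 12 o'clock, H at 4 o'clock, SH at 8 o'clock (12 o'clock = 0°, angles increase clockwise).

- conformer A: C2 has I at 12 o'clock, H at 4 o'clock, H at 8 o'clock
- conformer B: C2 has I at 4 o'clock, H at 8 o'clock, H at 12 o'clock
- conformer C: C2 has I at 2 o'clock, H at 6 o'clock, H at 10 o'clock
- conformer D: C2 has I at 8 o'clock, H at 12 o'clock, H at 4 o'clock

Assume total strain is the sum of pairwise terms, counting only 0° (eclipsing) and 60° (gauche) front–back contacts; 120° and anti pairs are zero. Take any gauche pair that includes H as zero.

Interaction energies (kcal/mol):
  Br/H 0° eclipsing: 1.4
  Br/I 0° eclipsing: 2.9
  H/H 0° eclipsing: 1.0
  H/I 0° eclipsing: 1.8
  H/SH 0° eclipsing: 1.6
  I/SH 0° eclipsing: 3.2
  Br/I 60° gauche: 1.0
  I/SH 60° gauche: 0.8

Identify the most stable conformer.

C

A (eclipsed): Br–I eclipsed, H–H eclipsed, SH–H eclipsed; 2.9 + 1.0 + 1.6 = 5.5 kcal/mol.
B (eclipsed): Br–H eclipsed, H–I eclipsed, SH–H eclipsed; 1.4 + 1.8 + 1.6 = 4.8 kcal/mol.
C (staggered): Br–I gauche; 1.0 = 1.0 kcal/mol.
D (eclipsed): Br–H eclipsed, H–H eclipsed, SH–I eclipsed; 1.4 + 1.0 + 3.2 = 5.6 kcal/mol.
C has the lowest total (1.0 kcal/mol).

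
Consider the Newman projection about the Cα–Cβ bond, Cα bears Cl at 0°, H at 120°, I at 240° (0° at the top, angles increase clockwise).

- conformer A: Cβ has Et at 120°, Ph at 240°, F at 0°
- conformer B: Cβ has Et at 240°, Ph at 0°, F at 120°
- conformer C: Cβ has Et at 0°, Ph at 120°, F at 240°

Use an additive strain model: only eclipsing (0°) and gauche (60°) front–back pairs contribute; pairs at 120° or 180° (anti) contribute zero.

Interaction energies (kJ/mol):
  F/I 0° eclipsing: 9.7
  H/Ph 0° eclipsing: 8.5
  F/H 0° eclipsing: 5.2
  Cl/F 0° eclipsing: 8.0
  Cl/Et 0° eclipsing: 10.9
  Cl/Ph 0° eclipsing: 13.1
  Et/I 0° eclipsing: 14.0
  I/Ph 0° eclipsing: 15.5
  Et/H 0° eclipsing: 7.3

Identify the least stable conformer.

B

A (eclipsed): Cl–F eclipsed, H–Et eclipsed, I–Ph eclipsed; 8.0 + 7.3 + 15.5 = 30.8 kJ/mol.
B (eclipsed): Cl–Ph eclipsed, H–F eclipsed, I–Et eclipsed; 13.1 + 5.2 + 14.0 = 32.3 kJ/mol.
C (eclipsed): Cl–Et eclipsed, H–Ph eclipsed, I–F eclipsed; 10.9 + 8.5 + 9.7 = 29.1 kJ/mol.
B has the highest total (32.3 kJ/mol).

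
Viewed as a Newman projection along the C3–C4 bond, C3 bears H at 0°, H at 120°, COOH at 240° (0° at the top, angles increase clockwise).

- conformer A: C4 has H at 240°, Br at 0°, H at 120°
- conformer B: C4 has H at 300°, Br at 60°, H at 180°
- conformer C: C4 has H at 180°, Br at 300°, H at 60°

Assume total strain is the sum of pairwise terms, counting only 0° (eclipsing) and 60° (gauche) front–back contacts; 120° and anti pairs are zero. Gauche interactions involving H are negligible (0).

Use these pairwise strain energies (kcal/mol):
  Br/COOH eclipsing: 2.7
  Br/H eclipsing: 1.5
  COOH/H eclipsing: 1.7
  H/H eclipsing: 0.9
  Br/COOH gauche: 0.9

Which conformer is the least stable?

A

A (eclipsed): H–Br eclipsed, H–H eclipsed, COOH–H eclipsed; 1.5 + 0.9 + 1.7 = 4.1 kcal/mol.
B (staggered): no non-H gauche contacts → 0.0 kcal/mol.
C (staggered): COOH–Br gauche; 0.9 = 0.9 kcal/mol.
A has the highest total (4.1 kcal/mol).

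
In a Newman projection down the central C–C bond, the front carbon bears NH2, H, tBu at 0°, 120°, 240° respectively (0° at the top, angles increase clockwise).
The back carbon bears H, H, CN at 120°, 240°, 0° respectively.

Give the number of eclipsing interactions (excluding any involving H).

1

Non-H eclipsing pairs: NH2(0°)/CN(0°) — 1 interaction.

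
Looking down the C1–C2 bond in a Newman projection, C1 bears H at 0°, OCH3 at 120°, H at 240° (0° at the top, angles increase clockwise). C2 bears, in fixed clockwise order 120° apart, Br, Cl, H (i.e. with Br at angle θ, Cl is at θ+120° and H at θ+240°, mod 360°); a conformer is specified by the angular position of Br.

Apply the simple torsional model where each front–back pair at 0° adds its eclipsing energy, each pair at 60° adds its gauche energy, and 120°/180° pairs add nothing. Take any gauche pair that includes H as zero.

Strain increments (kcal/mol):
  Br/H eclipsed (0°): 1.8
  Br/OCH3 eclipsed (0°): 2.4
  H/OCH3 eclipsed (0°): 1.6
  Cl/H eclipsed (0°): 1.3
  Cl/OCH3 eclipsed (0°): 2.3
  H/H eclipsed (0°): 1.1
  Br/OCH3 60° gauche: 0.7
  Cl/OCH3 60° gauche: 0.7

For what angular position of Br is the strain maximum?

0°

Br at 0° (eclipsed): H(0°)/Br(0°) eclipsed 1.8; OCH3(120°)/Cl(120°) eclipsed 2.3; H(240°)/H(240°) eclipsed 1.1 → 5.2 kcal/mol.
Br at 60° (staggered): OCH3(120°)/Br(60°) gauche 0.7; OCH3(120°)/Cl(180°) gauche 0.7 → 1.4 kcal/mol.
Br at 120° (eclipsed): H(0°)/H(0°) eclipsed 1.1; OCH3(120°)/Br(120°) eclipsed 2.4; H(240°)/Cl(240°) eclipsed 1.3 → 4.8 kcal/mol.
Br at 180° (staggered): OCH3(120°)/Br(180°) gauche 0.7 → 0.7 kcal/mol.
Br at 240° (eclipsed): H(0°)/Cl(0°) eclipsed 1.3; OCH3(120°)/H(120°) eclipsed 1.6; H(240°)/Br(240°) eclipsed 1.8 → 4.7 kcal/mol.
Br at 300° (staggered): OCH3(120°)/Cl(60°) gauche 0.7 → 0.7 kcal/mol.
The maximum (5.2 kcal/mol) occurs with Br at 0°.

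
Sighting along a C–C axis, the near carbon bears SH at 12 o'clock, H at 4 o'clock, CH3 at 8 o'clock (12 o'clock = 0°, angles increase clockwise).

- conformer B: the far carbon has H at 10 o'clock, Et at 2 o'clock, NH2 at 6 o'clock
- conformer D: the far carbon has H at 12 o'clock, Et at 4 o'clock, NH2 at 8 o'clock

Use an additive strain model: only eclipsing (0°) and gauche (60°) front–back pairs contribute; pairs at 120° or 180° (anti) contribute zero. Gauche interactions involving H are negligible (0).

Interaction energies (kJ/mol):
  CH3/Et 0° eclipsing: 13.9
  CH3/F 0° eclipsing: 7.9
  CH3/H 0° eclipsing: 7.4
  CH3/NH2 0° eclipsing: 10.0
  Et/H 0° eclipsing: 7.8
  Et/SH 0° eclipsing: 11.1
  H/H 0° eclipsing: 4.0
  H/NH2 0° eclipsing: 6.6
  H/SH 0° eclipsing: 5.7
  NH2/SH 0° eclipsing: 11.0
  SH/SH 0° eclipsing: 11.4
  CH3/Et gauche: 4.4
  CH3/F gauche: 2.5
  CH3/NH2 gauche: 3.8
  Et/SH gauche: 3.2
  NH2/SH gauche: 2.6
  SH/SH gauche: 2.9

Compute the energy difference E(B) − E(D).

B is staggered. SH at 0° is gauche with Et at 60° (3.2); CH3 at 240° is gauche with NH2 at 180° (3.8). Total 7.0 kJ/mol.
D is eclipsed. SH at 0° is eclipsed with H at 0° (5.7); H at 120° is eclipsed with Et at 120° (7.8); CH3 at 240° is eclipsed with NH2 at 240° (10.0). Total 23.5 kJ/mol.
E(B) − E(D) = 7.0 − 23.5 = -16.5 kJ/mol.

-16.5 kJ/mol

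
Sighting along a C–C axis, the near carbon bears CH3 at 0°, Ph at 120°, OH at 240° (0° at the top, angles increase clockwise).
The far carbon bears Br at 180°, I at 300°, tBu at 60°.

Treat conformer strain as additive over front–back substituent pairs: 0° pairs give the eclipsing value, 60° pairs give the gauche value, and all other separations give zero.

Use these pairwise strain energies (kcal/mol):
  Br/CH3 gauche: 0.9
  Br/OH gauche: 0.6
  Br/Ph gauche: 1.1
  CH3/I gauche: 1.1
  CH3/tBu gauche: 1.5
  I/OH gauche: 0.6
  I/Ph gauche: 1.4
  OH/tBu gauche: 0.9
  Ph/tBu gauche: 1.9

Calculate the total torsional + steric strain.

This conformer (staggered): CH3–I gauche, CH3–tBu gauche, Ph–Br gauche, Ph–tBu gauche, OH–Br gauche, OH–I gauche; 1.1 + 1.5 + 1.1 + 1.9 + 0.6 + 0.6 = 6.8 kcal/mol.

6.8 kcal/mol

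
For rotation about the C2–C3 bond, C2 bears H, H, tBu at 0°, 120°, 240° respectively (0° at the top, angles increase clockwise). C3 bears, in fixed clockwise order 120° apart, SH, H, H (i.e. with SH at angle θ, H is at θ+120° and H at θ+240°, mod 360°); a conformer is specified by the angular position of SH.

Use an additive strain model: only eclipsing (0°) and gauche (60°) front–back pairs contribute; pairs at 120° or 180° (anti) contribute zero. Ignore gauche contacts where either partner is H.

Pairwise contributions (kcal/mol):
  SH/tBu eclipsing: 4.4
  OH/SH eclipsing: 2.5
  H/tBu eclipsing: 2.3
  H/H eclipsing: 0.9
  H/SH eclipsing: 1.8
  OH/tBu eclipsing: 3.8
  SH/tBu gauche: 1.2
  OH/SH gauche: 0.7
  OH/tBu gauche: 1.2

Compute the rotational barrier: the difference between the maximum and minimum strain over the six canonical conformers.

6.2 kcal/mol

SH at 0° (eclipsed): H(0°)/SH(0°) eclipsed 1.8; H(120°)/H(120°) eclipsed 0.9; tBu(240°)/H(240°) eclipsed 2.3 → 5.0 kcal/mol.
SH at 60° (staggered): no non-H gauche contacts → 0.0 kcal/mol.
SH at 120° (eclipsed): H(0°)/H(0°) eclipsed 0.9; H(120°)/SH(120°) eclipsed 1.8; tBu(240°)/H(240°) eclipsed 2.3 → 5.0 kcal/mol.
SH at 180° (staggered): tBu(240°)/SH(180°) gauche 1.2 → 1.2 kcal/mol.
SH at 240° (eclipsed): H(0°)/H(0°) eclipsed 0.9; H(120°)/H(120°) eclipsed 0.9; tBu(240°)/SH(240°) eclipsed 4.4 → 6.2 kcal/mol.
SH at 300° (staggered): tBu(240°)/SH(300°) gauche 1.2 → 1.2 kcal/mol.
Max at 240° (6.2 kcal/mol), min at 60° (0.0 kcal/mol); barrier = 6.2 kcal/mol.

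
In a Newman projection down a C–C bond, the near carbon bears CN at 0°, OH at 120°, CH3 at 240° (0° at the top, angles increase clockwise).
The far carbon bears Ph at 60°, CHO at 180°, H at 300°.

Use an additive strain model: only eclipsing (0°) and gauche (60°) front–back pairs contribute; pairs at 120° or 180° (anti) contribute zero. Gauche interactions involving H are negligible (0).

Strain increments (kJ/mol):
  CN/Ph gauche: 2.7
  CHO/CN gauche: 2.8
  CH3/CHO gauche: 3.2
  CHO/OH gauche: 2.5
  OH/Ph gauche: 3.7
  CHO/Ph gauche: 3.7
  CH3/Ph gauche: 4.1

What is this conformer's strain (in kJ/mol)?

This conformer (staggered): CN–Ph gauche, OH–Ph gauche, OH–CHO gauche, CH3–CHO gauche; 2.7 + 3.7 + 2.5 + 3.2 = 12.1 kJ/mol.

12.1 kJ/mol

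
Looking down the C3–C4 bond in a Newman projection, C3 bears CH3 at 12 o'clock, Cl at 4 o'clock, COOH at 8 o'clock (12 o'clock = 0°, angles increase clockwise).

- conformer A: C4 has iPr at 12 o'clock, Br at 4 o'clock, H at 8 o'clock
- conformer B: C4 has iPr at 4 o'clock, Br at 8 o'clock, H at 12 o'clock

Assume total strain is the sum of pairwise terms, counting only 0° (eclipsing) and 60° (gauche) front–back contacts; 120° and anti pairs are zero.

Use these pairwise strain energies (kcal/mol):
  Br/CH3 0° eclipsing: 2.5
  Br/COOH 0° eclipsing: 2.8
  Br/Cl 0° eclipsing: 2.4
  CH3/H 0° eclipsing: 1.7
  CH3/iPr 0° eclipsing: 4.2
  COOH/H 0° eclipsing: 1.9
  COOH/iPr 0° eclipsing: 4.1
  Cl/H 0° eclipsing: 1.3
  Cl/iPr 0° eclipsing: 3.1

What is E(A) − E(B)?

A (eclipsed): CH3–iPr eclipsed, Cl–Br eclipsed, COOH–H eclipsed; 4.2 + 2.4 + 1.9 = 8.5 kcal/mol.
B (eclipsed): CH3–H eclipsed, Cl–iPr eclipsed, COOH–Br eclipsed; 1.7 + 3.1 + 2.8 = 7.6 kcal/mol.
E(A) − E(B) = 8.5 − 7.6 = +0.9 kcal/mol.

+0.9 kcal/mol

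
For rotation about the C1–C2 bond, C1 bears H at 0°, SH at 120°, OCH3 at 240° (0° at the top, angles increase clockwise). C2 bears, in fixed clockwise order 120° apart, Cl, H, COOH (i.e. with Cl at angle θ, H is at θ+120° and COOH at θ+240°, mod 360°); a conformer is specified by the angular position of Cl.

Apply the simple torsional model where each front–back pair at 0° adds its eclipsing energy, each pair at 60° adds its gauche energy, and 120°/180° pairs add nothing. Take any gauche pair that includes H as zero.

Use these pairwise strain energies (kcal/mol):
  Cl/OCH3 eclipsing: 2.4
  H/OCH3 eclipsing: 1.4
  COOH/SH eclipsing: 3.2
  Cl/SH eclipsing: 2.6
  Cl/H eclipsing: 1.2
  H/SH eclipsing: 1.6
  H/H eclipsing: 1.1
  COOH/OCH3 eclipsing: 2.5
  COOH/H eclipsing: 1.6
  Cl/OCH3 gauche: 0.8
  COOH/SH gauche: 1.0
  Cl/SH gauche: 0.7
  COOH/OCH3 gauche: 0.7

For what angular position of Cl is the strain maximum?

Cl at 0° (eclipsed): H(0°)/Cl(0°) eclipsed 1.2; SH(120°)/H(120°) eclipsed 1.6; OCH3(240°)/COOH(240°) eclipsed 2.5 → 5.3 kcal/mol.
Cl at 60° (staggered): SH(120°)/Cl(60°) gauche 0.7; OCH3(240°)/COOH(300°) gauche 0.7 → 1.4 kcal/mol.
Cl at 120° (eclipsed): H(0°)/COOH(0°) eclipsed 1.6; SH(120°)/Cl(120°) eclipsed 2.6; OCH3(240°)/H(240°) eclipsed 1.4 → 5.6 kcal/mol.
Cl at 180° (staggered): SH(120°)/Cl(180°) gauche 0.7; SH(120°)/COOH(60°) gauche 1.0; OCH3(240°)/Cl(180°) gauche 0.8 → 2.5 kcal/mol.
Cl at 240° (eclipsed): H(0°)/H(0°) eclipsed 1.1; SH(120°)/COOH(120°) eclipsed 3.2; OCH3(240°)/Cl(240°) eclipsed 2.4 → 6.7 kcal/mol.
Cl at 300° (staggered): SH(120°)/COOH(180°) gauche 1.0; OCH3(240°)/Cl(300°) gauche 0.8; OCH3(240°)/COOH(180°) gauche 0.7 → 2.5 kcal/mol.
The maximum (6.7 kcal/mol) occurs with Cl at 240°.

240°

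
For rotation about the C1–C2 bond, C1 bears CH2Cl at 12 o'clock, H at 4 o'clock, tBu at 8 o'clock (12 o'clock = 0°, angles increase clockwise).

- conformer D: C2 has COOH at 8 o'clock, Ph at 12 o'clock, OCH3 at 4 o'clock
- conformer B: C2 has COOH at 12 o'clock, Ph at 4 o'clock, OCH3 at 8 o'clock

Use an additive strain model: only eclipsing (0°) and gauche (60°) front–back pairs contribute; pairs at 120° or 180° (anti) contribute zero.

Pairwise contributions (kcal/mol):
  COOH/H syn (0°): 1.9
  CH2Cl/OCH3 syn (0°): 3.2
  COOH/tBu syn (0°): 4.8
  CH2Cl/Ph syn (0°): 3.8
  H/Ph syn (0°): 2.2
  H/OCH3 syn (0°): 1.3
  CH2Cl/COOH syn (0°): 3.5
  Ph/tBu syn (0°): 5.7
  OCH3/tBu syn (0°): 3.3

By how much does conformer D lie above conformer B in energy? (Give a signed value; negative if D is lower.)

+0.9 kcal/mol

D (eclipsed): CH2Cl(0°)/Ph(0°) eclipsed 3.8; H(120°)/OCH3(120°) eclipsed 1.3; tBu(240°)/COOH(240°) eclipsed 4.8 → 9.9 kcal/mol.
B (eclipsed): CH2Cl(0°)/COOH(0°) eclipsed 3.5; H(120°)/Ph(120°) eclipsed 2.2; tBu(240°)/OCH3(240°) eclipsed 3.3 → 9.0 kcal/mol.
E(D) − E(B) = 9.9 − 9.0 = +0.9 kcal/mol.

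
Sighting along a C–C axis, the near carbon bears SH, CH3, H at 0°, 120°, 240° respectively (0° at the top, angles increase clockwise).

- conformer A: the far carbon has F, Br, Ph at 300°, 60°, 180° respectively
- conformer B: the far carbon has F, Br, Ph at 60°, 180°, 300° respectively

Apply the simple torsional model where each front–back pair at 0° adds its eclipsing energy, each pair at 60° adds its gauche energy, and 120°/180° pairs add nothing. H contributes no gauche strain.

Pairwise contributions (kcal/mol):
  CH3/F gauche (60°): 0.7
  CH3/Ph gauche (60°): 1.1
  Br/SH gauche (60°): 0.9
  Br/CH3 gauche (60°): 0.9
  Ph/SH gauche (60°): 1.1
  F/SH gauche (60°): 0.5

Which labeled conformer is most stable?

A (staggered): SH(0°)/F(300°) gauche 0.5; SH(0°)/Br(60°) gauche 0.9; CH3(120°)/Br(60°) gauche 0.9; CH3(120°)/Ph(180°) gauche 1.1 → 3.4 kcal/mol.
B (staggered): SH(0°)/F(60°) gauche 0.5; SH(0°)/Ph(300°) gauche 1.1; CH3(120°)/F(60°) gauche 0.7; CH3(120°)/Br(180°) gauche 0.9 → 3.2 kcal/mol.
B has the lowest total (3.2 kcal/mol).

B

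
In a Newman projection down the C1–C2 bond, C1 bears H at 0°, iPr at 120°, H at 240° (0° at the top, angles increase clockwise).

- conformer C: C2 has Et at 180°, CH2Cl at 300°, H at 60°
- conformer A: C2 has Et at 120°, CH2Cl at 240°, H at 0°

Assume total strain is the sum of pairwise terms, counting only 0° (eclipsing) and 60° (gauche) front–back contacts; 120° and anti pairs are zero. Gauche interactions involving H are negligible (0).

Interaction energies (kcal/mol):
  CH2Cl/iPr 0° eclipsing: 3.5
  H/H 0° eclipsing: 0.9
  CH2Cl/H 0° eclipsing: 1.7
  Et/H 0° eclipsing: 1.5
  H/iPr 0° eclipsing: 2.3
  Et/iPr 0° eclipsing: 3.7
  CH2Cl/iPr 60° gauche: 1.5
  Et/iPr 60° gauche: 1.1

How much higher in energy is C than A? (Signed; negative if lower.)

C (staggered): iPr(120°)/Et(180°) gauche 1.1 → 1.1 kcal/mol.
A (eclipsed): H(0°)/H(0°) eclipsed 0.9; iPr(120°)/Et(120°) eclipsed 3.7; H(240°)/CH2Cl(240°) eclipsed 1.7 → 6.3 kcal/mol.
E(C) − E(A) = 1.1 − 6.3 = -5.2 kcal/mol.

-5.2 kcal/mol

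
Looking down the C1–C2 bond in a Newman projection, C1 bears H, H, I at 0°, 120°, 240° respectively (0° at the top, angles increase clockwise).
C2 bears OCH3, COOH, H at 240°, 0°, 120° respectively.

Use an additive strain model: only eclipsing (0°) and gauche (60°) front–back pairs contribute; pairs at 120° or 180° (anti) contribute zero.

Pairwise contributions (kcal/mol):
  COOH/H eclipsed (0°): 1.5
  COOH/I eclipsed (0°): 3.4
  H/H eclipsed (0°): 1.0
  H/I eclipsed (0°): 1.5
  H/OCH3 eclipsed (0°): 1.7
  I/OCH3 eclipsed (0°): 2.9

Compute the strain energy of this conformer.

This conformer (eclipsed): H(0°)/COOH(0°) eclipsed 1.5; H(120°)/H(120°) eclipsed 1.0; I(240°)/OCH3(240°) eclipsed 2.9 → 5.4 kcal/mol.

5.4 kcal/mol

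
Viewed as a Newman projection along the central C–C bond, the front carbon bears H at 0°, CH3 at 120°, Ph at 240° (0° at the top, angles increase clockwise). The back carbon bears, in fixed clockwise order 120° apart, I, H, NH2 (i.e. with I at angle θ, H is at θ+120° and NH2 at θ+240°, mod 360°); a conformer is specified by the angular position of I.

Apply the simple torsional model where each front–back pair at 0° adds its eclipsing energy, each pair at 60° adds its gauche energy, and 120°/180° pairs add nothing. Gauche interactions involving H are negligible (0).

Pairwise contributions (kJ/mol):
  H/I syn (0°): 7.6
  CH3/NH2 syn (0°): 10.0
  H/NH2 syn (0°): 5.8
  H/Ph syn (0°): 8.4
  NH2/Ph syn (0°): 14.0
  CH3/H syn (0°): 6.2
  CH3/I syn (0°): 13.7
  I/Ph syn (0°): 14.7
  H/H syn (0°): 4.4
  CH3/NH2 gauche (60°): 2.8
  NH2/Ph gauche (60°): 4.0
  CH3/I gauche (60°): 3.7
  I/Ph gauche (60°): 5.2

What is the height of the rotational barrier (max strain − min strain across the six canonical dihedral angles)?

21.4 kJ/mol

I at 0° is eclipsed. H at 0° is eclipsed with I at 0° (7.6); CH3 at 120° is eclipsed with H at 120° (6.2); Ph at 240° is eclipsed with NH2 at 240° (14.0). Total 27.8 kJ/mol.
I at 60° is staggered. CH3 at 120° is gauche with I at 60° (3.7); Ph at 240° is gauche with NH2 at 300° (4.0). Total 7.7 kJ/mol.
I at 120° is eclipsed. H at 0° is eclipsed with NH2 at 0° (5.8); CH3 at 120° is eclipsed with I at 120° (13.7); Ph at 240° is eclipsed with H at 240° (8.4). Total 27.9 kJ/mol.
I at 180° is staggered. CH3 at 120° is gauche with I at 180° (3.7); CH3 at 120° is gauche with NH2 at 60° (2.8); Ph at 240° is gauche with I at 180° (5.2). Total 11.7 kJ/mol.
I at 240° is eclipsed. H at 0° is eclipsed with H at 0° (4.4); CH3 at 120° is eclipsed with NH2 at 120° (10.0); Ph at 240° is eclipsed with I at 240° (14.7). Total 29.1 kJ/mol.
I at 300° is staggered. CH3 at 120° is gauche with NH2 at 180° (2.8); Ph at 240° is gauche with I at 300° (5.2); Ph at 240° is gauche with NH2 at 180° (4.0). Total 12.0 kJ/mol.
Max at 240° (29.1 kJ/mol), min at 60° (7.7 kJ/mol); barrier = 21.4 kJ/mol.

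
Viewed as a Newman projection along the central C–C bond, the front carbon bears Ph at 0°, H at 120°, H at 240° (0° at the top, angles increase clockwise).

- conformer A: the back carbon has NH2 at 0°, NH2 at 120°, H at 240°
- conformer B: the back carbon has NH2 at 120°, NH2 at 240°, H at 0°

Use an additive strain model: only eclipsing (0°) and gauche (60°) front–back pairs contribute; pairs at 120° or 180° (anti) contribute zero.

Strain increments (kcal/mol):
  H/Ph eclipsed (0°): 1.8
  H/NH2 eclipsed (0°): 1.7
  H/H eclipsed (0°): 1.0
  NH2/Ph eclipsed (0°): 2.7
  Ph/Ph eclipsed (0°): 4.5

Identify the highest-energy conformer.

A

A (eclipsed): Ph–NH2 eclipsed, H–NH2 eclipsed, H–H eclipsed; 2.7 + 1.7 + 1.0 = 5.4 kcal/mol.
B (eclipsed): Ph–H eclipsed, H–NH2 eclipsed, H–NH2 eclipsed; 1.8 + 1.7 + 1.7 = 5.2 kcal/mol.
A has the highest total (5.4 kcal/mol).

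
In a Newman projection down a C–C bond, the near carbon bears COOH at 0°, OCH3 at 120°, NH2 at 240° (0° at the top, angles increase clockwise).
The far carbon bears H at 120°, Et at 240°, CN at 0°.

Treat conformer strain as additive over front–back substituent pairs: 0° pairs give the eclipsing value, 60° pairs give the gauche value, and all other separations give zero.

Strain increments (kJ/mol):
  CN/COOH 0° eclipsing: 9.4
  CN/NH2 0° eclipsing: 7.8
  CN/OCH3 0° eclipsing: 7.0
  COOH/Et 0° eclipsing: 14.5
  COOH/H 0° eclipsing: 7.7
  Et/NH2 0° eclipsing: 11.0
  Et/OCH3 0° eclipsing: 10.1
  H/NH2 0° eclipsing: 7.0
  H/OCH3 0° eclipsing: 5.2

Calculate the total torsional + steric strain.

25.6 kJ/mol

This conformer (eclipsed): COOH–CN eclipsed, OCH3–H eclipsed, NH2–Et eclipsed; 9.4 + 5.2 + 11.0 = 25.6 kJ/mol.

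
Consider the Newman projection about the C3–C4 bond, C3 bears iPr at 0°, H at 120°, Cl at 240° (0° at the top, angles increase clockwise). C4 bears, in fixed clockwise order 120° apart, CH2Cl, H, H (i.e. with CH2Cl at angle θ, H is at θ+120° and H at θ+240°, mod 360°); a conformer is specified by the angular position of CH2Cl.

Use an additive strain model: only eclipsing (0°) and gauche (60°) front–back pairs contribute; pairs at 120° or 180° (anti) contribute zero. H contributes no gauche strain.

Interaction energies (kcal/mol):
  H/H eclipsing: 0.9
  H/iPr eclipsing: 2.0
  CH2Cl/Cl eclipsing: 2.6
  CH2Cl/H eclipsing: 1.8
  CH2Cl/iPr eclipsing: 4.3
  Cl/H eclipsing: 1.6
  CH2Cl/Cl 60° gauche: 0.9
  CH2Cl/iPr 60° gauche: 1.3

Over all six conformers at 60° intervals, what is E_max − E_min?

CH2Cl at 0° is eclipsed. iPr at 0° is eclipsed with CH2Cl at 0° (4.3); H at 120° is eclipsed with H at 120° (0.9); Cl at 240° is eclipsed with H at 240° (1.6). Total 6.8 kcal/mol.
CH2Cl at 60° is staggered. iPr at 0° is gauche with CH2Cl at 60° (1.3). Total 1.3 kcal/mol.
CH2Cl at 120° is eclipsed. iPr at 0° is eclipsed with H at 0° (2.0); H at 120° is eclipsed with CH2Cl at 120° (1.8); Cl at 240° is eclipsed with H at 240° (1.6). Total 5.4 kcal/mol.
CH2Cl at 180° is staggered. Cl at 240° is gauche with CH2Cl at 180° (0.9). Total 0.9 kcal/mol.
CH2Cl at 240° is eclipsed. iPr at 0° is eclipsed with H at 0° (2.0); H at 120° is eclipsed with H at 120° (0.9); Cl at 240° is eclipsed with CH2Cl at 240° (2.6). Total 5.5 kcal/mol.
CH2Cl at 300° is staggered. iPr at 0° is gauche with CH2Cl at 300° (1.3); Cl at 240° is gauche with CH2Cl at 300° (0.9). Total 2.2 kcal/mol.
Max at 0° (6.8 kcal/mol), min at 180° (0.9 kcal/mol); barrier = 5.9 kcal/mol.

5.9 kcal/mol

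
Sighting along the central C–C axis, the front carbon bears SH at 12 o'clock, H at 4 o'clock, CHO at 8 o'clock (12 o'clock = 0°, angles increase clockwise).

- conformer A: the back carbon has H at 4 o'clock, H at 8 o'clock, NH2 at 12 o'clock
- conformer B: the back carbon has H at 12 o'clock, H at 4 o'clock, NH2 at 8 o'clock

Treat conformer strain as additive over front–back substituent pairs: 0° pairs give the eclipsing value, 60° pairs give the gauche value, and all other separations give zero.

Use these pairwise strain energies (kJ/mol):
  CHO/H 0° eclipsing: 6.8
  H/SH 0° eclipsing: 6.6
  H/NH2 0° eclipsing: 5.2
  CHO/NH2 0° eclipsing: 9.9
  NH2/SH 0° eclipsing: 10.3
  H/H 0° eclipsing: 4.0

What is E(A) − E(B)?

A (eclipsed): SH(0°)/NH2(0°) eclipsed 10.3; H(120°)/H(120°) eclipsed 4.0; CHO(240°)/H(240°) eclipsed 6.8 → 21.1 kJ/mol.
B (eclipsed): SH(0°)/H(0°) eclipsed 6.6; H(120°)/H(120°) eclipsed 4.0; CHO(240°)/NH2(240°) eclipsed 9.9 → 20.5 kJ/mol.
E(A) − E(B) = 21.1 − 20.5 = +0.6 kJ/mol.

+0.6 kJ/mol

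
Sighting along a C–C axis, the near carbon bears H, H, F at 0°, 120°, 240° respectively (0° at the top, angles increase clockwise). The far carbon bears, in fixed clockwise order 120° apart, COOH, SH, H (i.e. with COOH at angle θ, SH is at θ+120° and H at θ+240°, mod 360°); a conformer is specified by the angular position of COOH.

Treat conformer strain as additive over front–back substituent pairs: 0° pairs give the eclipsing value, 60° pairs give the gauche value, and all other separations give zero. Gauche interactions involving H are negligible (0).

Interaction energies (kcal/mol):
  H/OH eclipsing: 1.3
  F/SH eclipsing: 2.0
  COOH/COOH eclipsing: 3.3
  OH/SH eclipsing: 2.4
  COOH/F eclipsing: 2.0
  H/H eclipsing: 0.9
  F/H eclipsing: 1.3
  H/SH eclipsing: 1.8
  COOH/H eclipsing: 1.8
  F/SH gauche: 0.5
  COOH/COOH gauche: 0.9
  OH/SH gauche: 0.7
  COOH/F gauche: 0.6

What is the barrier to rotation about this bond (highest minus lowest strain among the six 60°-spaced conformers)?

4.4 kcal/mol

COOH at 0° (eclipsed): H(0°)/COOH(0°) eclipsed 1.8; H(120°)/SH(120°) eclipsed 1.8; F(240°)/H(240°) eclipsed 1.3 → 4.9 kcal/mol.
COOH at 60° (staggered): F(240°)/SH(180°) gauche 0.5 → 0.5 kcal/mol.
COOH at 120° (eclipsed): H(0°)/H(0°) eclipsed 0.9; H(120°)/COOH(120°) eclipsed 1.8; F(240°)/SH(240°) eclipsed 2.0 → 4.7 kcal/mol.
COOH at 180° (staggered): F(240°)/COOH(180°) gauche 0.6; F(240°)/SH(300°) gauche 0.5 → 1.1 kcal/mol.
COOH at 240° (eclipsed): H(0°)/SH(0°) eclipsed 1.8; H(120°)/H(120°) eclipsed 0.9; F(240°)/COOH(240°) eclipsed 2.0 → 4.7 kcal/mol.
COOH at 300° (staggered): F(240°)/COOH(300°) gauche 0.6 → 0.6 kcal/mol.
Max at 0° (4.9 kcal/mol), min at 60° (0.5 kcal/mol); barrier = 4.4 kcal/mol.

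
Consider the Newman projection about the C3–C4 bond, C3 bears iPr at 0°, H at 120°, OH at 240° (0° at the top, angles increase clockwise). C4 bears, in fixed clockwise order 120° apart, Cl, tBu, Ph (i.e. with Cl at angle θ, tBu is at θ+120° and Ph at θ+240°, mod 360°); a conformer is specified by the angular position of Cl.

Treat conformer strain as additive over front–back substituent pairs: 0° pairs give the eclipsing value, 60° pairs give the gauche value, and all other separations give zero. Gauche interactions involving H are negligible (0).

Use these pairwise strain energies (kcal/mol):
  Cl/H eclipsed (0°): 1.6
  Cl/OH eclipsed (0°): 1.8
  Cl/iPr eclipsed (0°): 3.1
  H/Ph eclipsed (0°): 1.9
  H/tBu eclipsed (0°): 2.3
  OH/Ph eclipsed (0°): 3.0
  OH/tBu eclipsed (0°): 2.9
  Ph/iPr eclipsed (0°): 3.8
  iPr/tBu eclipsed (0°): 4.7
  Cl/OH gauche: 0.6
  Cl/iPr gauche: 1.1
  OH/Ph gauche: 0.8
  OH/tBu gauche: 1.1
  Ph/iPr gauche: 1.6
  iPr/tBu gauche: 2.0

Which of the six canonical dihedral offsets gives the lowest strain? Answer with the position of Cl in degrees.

300°

Cl at 0° (eclipsed): iPr–Cl eclipsed, H–tBu eclipsed, OH–Ph eclipsed; 3.1 + 2.3 + 3.0 = 8.4 kcal/mol.
Cl at 60° (staggered): iPr–Cl gauche, iPr–Ph gauche, OH–tBu gauche, OH–Ph gauche; 1.1 + 1.6 + 1.1 + 0.8 = 4.6 kcal/mol.
Cl at 120° (eclipsed): iPr–Ph eclipsed, H–Cl eclipsed, OH–tBu eclipsed; 3.8 + 1.6 + 2.9 = 8.3 kcal/mol.
Cl at 180° (staggered): iPr–tBu gauche, iPr–Ph gauche, OH–Cl gauche, OH–tBu gauche; 2.0 + 1.6 + 0.6 + 1.1 = 5.3 kcal/mol.
Cl at 240° (eclipsed): iPr–tBu eclipsed, H–Ph eclipsed, OH–Cl eclipsed; 4.7 + 1.9 + 1.8 = 8.4 kcal/mol.
Cl at 300° (staggered): iPr–Cl gauche, iPr–tBu gauche, OH–Cl gauche, OH–Ph gauche; 1.1 + 2.0 + 0.6 + 0.8 = 4.5 kcal/mol.
The minimum (4.5 kcal/mol) occurs with Cl at 300°.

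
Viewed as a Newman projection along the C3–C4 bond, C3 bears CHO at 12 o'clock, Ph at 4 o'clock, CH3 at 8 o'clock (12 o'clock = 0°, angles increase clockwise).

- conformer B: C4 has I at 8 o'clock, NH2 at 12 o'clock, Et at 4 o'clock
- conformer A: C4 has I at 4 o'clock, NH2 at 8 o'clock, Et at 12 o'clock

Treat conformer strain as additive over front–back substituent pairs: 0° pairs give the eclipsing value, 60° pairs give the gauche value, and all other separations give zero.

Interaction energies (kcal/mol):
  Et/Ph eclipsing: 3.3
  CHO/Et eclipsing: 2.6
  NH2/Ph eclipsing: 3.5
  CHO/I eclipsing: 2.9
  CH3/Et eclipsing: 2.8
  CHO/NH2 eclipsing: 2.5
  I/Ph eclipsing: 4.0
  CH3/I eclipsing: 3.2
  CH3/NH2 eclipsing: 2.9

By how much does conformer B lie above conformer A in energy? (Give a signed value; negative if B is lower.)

B (eclipsed): CHO(0°)/NH2(0°) eclipsed 2.5; Ph(120°)/Et(120°) eclipsed 3.3; CH3(240°)/I(240°) eclipsed 3.2 → 9.0 kcal/mol.
A (eclipsed): CHO(0°)/Et(0°) eclipsed 2.6; Ph(120°)/I(120°) eclipsed 4.0; CH3(240°)/NH2(240°) eclipsed 2.9 → 9.5 kcal/mol.
E(B) − E(A) = 9.0 − 9.5 = -0.5 kcal/mol.

-0.5 kcal/mol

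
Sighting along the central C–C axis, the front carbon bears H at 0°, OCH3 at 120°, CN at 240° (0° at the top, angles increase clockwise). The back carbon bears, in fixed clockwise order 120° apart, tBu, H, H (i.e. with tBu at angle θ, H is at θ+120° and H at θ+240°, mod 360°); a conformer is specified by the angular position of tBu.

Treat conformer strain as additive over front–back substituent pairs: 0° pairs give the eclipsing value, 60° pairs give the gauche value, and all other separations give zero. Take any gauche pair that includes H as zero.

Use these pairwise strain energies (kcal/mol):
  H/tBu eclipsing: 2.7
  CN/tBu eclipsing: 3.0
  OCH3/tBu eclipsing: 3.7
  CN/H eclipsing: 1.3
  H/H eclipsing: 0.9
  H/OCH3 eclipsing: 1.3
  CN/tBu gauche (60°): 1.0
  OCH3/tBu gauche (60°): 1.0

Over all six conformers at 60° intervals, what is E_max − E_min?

tBu at 0° (eclipsed): H–tBu eclipsed, OCH3–H eclipsed, CN–H eclipsed; 2.7 + 1.3 + 1.3 = 5.3 kcal/mol.
tBu at 60° (staggered): OCH3–tBu gauche; 1.0 = 1.0 kcal/mol.
tBu at 120° (eclipsed): H–H eclipsed, OCH3–tBu eclipsed, CN–H eclipsed; 0.9 + 3.7 + 1.3 = 5.9 kcal/mol.
tBu at 180° (staggered): OCH3–tBu gauche, CN–tBu gauche; 1.0 + 1.0 = 2.0 kcal/mol.
tBu at 240° (eclipsed): H–H eclipsed, OCH3–H eclipsed, CN–tBu eclipsed; 0.9 + 1.3 + 3.0 = 5.2 kcal/mol.
tBu at 300° (staggered): CN–tBu gauche; 1.0 = 1.0 kcal/mol.
Max at 120° (5.9 kcal/mol), min at 60° (1.0 kcal/mol); barrier = 4.9 kcal/mol.

4.9 kcal/mol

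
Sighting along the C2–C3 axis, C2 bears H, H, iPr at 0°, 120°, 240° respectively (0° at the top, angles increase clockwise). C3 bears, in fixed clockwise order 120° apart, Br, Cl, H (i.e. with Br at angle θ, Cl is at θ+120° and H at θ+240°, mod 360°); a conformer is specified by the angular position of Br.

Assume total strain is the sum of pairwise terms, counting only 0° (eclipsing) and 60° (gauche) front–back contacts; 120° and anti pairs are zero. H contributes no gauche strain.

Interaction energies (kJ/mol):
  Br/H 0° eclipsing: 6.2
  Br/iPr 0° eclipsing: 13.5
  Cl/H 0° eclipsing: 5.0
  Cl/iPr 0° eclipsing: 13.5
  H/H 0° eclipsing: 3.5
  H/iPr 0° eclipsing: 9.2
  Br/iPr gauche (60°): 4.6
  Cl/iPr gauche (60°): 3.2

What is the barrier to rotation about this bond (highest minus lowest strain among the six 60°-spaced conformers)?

20.0 kJ/mol

Br at 0° (eclipsed): H–Br eclipsed, H–Cl eclipsed, iPr–H eclipsed; 6.2 + 5.0 + 9.2 = 20.4 kJ/mol.
Br at 60° (staggered): iPr–Cl gauche; 3.2 = 3.2 kJ/mol.
Br at 120° (eclipsed): H–H eclipsed, H–Br eclipsed, iPr–Cl eclipsed; 3.5 + 6.2 + 13.5 = 23.2 kJ/mol.
Br at 180° (staggered): iPr–Br gauche, iPr–Cl gauche; 4.6 + 3.2 = 7.8 kJ/mol.
Br at 240° (eclipsed): H–Cl eclipsed, H–H eclipsed, iPr–Br eclipsed; 5.0 + 3.5 + 13.5 = 22.0 kJ/mol.
Br at 300° (staggered): iPr–Br gauche; 4.6 = 4.6 kJ/mol.
Max at 120° (23.2 kJ/mol), min at 60° (3.2 kJ/mol); barrier = 20.0 kJ/mol.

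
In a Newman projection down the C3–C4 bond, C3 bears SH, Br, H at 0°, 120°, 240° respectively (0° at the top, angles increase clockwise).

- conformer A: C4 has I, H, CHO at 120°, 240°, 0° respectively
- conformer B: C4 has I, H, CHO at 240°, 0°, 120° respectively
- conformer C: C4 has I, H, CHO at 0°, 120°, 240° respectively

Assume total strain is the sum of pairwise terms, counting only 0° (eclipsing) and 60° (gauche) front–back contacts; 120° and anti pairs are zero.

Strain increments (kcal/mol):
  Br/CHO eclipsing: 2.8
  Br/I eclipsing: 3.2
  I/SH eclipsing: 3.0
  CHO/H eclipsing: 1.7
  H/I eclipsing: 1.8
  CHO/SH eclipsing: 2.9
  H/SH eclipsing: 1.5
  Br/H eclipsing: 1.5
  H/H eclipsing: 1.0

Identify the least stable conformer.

A

A is eclipsed. SH at 0° is eclipsed with CHO at 0° (2.9); Br at 120° is eclipsed with I at 120° (3.2); H at 240° is eclipsed with H at 240° (1.0). Total 7.1 kcal/mol.
B is eclipsed. SH at 0° is eclipsed with H at 0° (1.5); Br at 120° is eclipsed with CHO at 120° (2.8); H at 240° is eclipsed with I at 240° (1.8). Total 6.1 kcal/mol.
C is eclipsed. SH at 0° is eclipsed with I at 0° (3.0); Br at 120° is eclipsed with H at 120° (1.5); H at 240° is eclipsed with CHO at 240° (1.7). Total 6.2 kcal/mol.
A has the highest total (7.1 kcal/mol).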